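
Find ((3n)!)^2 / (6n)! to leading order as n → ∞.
((3n)!)^2/(6n)! ~ ((2π·3n)^(1/2) / sqrt(2)) · 2^(−2·3n)  →  0

Write N = 3n. Stirling: N! ~ sqrt(2π N)(N/e)^N and (2N)! ~ sqrt(2π·2N)·(2N/e)^(2N).
  (N!)^2/(2N)! ~ (2π N)^(2/2) (N/e)^(2N) / [sqrt(2π·2N) (2N/e)^(2N)]
     = (2π N)^(2/2) / sqrt(2π·2N) · (N/(2N))^(2N)
     = (2π N)^((2−1)/2) / sqrt(2) · 2^(−2N).
Since 2^2 > 1, the factor 2^(−2N) decays exponentially, so the ratio → 0. Substituting N = 3n gives the stated form.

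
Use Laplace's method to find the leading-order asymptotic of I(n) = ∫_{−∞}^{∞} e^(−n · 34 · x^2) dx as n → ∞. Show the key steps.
I(n) = sqrt(π/(34n))

Here φ(x) = 34 · x^2 has its unique minimum at x* = 0 with φ(x*) = 0 and φ''(x*) = 68. Laplace's method gives
  I(n) ~ e^(−n φ(x*)) · sqrt(2π / (n · φ''(x*))) = sqrt(2π / (68n)) = sqrt(π/(34n)).
This is exact: substituting u = (x − 0)·sqrt(34n) gives I(n) = (1/sqrt(34n)) ∫_{−∞}^{∞} e^(−u^2) du = sqrt(π/(34n)).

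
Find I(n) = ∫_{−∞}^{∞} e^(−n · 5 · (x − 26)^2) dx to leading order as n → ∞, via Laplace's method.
I(n) = sqrt(π/(5n))

Here φ(x) = 5 · (x − 26)^2 has its unique minimum at x* = 26 with φ(x*) = 0 and φ''(x*) = 10. Laplace's method gives
  I(n) ~ e^(−n φ(x*)) · sqrt(2π / (n · φ''(x*))) = sqrt(2π / (10n)) = sqrt(π/(5n)).
This is exact: substituting u = (x − 26)·sqrt(5n) gives I(n) = (1/sqrt(5n)) ∫_{−∞}^{∞} e^(−u^2) du = sqrt(π/(5n)).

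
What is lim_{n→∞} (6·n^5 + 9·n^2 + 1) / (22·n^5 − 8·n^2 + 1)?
lim = 6/22 = 3/11

For large n the leading n^5 terms dominate both numerator and denominator. Dividing top and bottom by n^5, every other term tends to 0, leaving 6/22 = 3/11.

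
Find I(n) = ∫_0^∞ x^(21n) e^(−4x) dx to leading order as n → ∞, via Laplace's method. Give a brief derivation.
I(n) ~ (sqrt(2π·21n) / 4) · (21n/(4e))^(21n)

Write the integrand as exp(21n ln x − 4x) and set f(x) = 21n ln x − 4x. Then f'(x) = 21n/x − 4 = 0 at x* = 21n/4, and f''(x*) = −21n/x*^2 = −4^2/(21n). Laplace's method (interior maximum) gives
  I(n) ~ e^(f(x*)) · sqrt(2π / |f''(x*)|)
        = exp(21n ln(21n/4) − 21n) · sqrt(2π · 21n / 4^2)
        = (21n/4)^(21n) e^(−21n) · sqrt(2π·21n) / 4
        = (sqrt(2π·21n) / 4) · (21n/(4e))^(21n).
This matches Γ(21n+1)/4^(21n+1) with Stirling applied to Γ.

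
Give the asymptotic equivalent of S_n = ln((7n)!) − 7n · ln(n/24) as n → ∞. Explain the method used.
S_n ~ 7n · (ln 168 − 1) + O(ln n)

Stirling: ln((7n)!) = 7n ln(7n) − 7n + O(ln n).
  S_n = 7n ln(7n) − 7n − 7n ln(n/24) + O(ln n)
      = 7n ln(7n) − 7n ln n + 7n ln 24 − 7n + O(ln n)
      = 7n ln 7 + 7n ln 24 − 7n + O(ln n)
      = 7n (ln 168 − 1) + O(ln n).
Numerically ln(168) − 1 ≈ 4.1240.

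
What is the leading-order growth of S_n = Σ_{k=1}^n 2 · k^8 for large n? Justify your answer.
S_n ~ 2 · n^9 / 9

By integral comparison (Euler-Maclaurin), Σ_{k=1}^n 2 · k^8 = 2 · ∫_0^n x^8 dx + O(n^8) = 2 · n^9/9 + O(n^8). (Equivalently, Faulhaber's formula gives the same leading term.)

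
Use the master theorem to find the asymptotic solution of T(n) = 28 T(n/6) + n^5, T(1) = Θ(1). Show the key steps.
T(n) = Θ(n^5)

log_6 28 ≈ 1.860. f(n) = n^5 dominates n^(log_6 28) since 5 > 1.860, and the regularity condition a·f(n/b) = 28·(n/6)^5 = (28/7776)·n^5 ≤ c·f(n) holds with c = 28/7776 ≈ 0.0036 < 1. So this is Case 3: T(n) = Θ(f(n)) = Θ(n^5).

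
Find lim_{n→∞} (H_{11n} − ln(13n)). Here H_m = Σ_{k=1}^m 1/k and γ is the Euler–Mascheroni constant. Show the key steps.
lim = ln(11/13) + γ

By Euler-Maclaurin, H_m = ln m + γ + O(1/m). So
  H_{11n} − ln(13n) = ln(11n) + γ − ln(13n) + O(1/n)
                       = ln(11/13) + γ + O(1/n).
Hence the limit is ln(11/13) + γ.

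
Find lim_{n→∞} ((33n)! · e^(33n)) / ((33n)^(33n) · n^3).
lim = 0

Stirling: (33n)! ~ sqrt(2π·33n) · (33n/e)^(33n). Hence
  (33n)! · e^(33n) / (33n)^(33n) ~ sqrt(2π·33n).
Dividing by n^3: sqrt(2π·33n) / n^3 = sqrt(2π·33) · n^((1−6)/2), so the expression behaves like sqrt(2π·33) · n^((1−6)/2) → 0.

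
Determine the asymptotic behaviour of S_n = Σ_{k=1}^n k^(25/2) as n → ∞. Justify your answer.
S_n ~ (2/27) · n^(27/2)

Integral comparison: Σ_{k=1}^n k^(25/2) = ∫_0^n x^(25/2) dx + O(n^(25/2)). The integral is n^(1 + 25/2) / (1 + 25/2) = n^((25+2)/2) / ((25+2)/2) = (2/27) · n^(27/2).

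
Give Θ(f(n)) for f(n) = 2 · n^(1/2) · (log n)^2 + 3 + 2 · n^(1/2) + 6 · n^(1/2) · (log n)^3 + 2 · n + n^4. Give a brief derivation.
f(n) ∈ Θ(n^4)

Compare the terms by growth order. For large n, n^a · (log n)^b dominates n^a' · (log n)^b' iff a > a', or (a = a' and b > b'). Ranking the 6 terms shows the dominant one is n^4. Hence f(n) ∈ Θ(n^4).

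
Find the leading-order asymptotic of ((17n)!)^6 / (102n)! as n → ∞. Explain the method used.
((17n)!)^6/(102n)! ~ ((2π·17n)^(5/2) / sqrt(6)) · 6^(−6·17n)  →  0

Write N = 17n. Stirling: N! ~ sqrt(2π N)(N/e)^N and (6N)! ~ sqrt(2π·6N)·(6N/e)^(6N).
  (N!)^6/(6N)! ~ (2π N)^(6/2) (N/e)^(6N) / [sqrt(2π·6N) (6N/e)^(6N)]
     = (2π N)^(6/2) / sqrt(2π·6N) · (N/(6N))^(6N)
     = (2π N)^((6−1)/2) / sqrt(6) · 6^(−6N).
Since 6^6 > 1, the factor 6^(−6N) decays exponentially, so the ratio → 0. Substituting N = 17n gives the stated form.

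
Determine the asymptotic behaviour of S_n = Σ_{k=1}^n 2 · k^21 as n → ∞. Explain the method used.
S_n ~ n^22 / 11

By integral comparison (Euler-Maclaurin), Σ_{k=1}^n 2 · k^21 = 2 · ∫_0^n x^21 dx + O(n^21) = 2 · n^22/22 = n^22 / 11 + O(n^21). (Equivalently, Faulhaber's formula gives the same leading term.)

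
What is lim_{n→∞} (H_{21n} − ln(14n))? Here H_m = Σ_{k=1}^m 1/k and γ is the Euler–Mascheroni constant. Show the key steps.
lim = ln(3/2) + γ

By Euler-Maclaurin, H_m = ln m + γ + O(1/m). So
  H_{21n} − ln(14n) = ln(21n) + γ − ln(14n) + O(1/n)
                       = ln(21/14) + γ + O(1/n).
Hence the limit is ln(21/14) + γ (= ln(3/2)).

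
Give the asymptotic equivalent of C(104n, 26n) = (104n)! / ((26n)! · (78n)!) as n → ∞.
C(104n, 26n) ~ (256/27)^(26n) · sqrt(2/(3π·26n))

Write N = 26n. Apply Stirling to each factorial:
  (4N)! ~ sqrt(2π·4N) · (4N/e)^(4N),
  N! ~ sqrt(2π N) · (N/e)^N,
  (3N)! ~ sqrt(2π·3N) · (3N/e)^(3N).
The exponential factors combine to (4N)^(4N) / (N^N · (3N)^(3N)) = 4^(4N)/3^(3N) = (4^4/3^3)^N = (256/27)^N.
The square-root prefactors combine to sqrt(2π·4N) / (sqrt(2π N)·sqrt(2π·3N)) = sqrt(4 / (2π·3·N)) = sqrt(2/(3π·26n)).
Substituting N = 26n: C(104n, 26n) ~ (256/27)^(26n) · sqrt(2/(3π·26n)).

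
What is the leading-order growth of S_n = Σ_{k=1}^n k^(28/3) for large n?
S_n ~ (3/31) · n^(31/3)

Integral comparison: Σ_{k=1}^n k^(28/3) = ∫_0^n x^(28/3) dx + O(n^(28/3)). The integral is n^(1 + 28/3) / (1 + 28/3) = n^((28+3)/3) / ((28+3)/3) = (3/31) · n^(31/3).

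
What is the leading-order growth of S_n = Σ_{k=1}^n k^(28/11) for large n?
S_n ~ (11/39) · n^(39/11)

Integral comparison: Σ_{k=1}^n k^(28/11) = ∫_0^n x^(28/11) dx + O(n^(28/11)). The integral is n^(1 + 28/11) / (1 + 28/11) = n^((28+11)/11) / ((28+11)/11) = (11/39) · n^(39/11).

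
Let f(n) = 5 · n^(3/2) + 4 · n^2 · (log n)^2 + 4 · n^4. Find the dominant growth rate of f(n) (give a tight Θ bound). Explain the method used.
f(n) ∈ Θ(n^4)

Compare the terms by growth order. For large n, n^a · (log n)^b dominates n^a' · (log n)^b' iff a > a', or (a = a' and b > b'). Ranking the 3 terms shows the dominant one is 4 · n^4. Hence f(n) ∈ Θ(n^4).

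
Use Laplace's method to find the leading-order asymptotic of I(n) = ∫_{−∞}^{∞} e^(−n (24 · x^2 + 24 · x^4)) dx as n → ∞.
I(n) ~ sqrt(π/(24n))

φ(x) = 24 · x^2 + 24 · x^4 has its unique global minimum at x* = 0 (since φ'(x) = 48x + 96x^3 = 0 only at x = 0 for real x with both coefficients positive, and φ → ∞ as |x| → ∞). At x* = 0, φ(0) = 0 and φ''(0) = 48. Laplace's method then gives
  I(n) ~ sqrt(2π / (n · φ''(0))) · e^(−n φ(0)) = sqrt(2π / (48n)) = sqrt(π/(24n)).
The 24 · x^4 term contributes only at subleading order (an O(1/n) relative correction).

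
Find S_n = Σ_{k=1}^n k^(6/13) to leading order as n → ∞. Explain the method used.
S_n ~ (13/19) · n^(19/13)

Integral comparison: Σ_{k=1}^n k^(6/13) = ∫_0^n x^(6/13) dx + O(n^(6/13)). The integral is n^(1 + 6/13) / (1 + 6/13) = n^((6+13)/13) / ((6+13)/13) = (13/19) · n^(19/13).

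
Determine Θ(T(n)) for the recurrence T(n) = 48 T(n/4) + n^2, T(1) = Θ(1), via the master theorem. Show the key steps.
T(n) = Θ(n^(log_4 48))

Master theorem: compare f(n) = n^2 to n^(log_4 48) where log_4 48 ≈ 2.792. Since 2 < log_4 48, we have f(n) = O(n^(log_4 48 − ε)) for some ε > 0 — Case 1. Hence T(n) = Θ(n^(log_4 48)).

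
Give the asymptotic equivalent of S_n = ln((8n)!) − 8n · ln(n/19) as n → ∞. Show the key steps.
S_n ~ 8n · (ln 152 − 1) + O(ln n)

Stirling: ln((8n)!) = 8n ln(8n) − 8n + O(ln n).
  S_n = 8n ln(8n) − 8n − 8n ln(n/19) + O(ln n)
      = 8n ln(8n) − 8n ln n + 8n ln 19 − 8n + O(ln n)
      = 8n ln 8 + 8n ln 19 − 8n + O(ln n)
      = 8n (ln 152 − 1) + O(ln n).
Numerically ln(152) − 1 ≈ 4.0239.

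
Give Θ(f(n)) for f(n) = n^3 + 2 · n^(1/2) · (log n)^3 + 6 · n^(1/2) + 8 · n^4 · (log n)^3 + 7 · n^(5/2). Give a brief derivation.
f(n) ∈ Θ(n^4 · (log n)^3)

Compare the terms by growth order. For large n, n^a · (log n)^b dominates n^a' · (log n)^b' iff a > a', or (a = a' and b > b'). Ranking the 5 terms shows the dominant one is 8 · n^4 · (log n)^3. Hence f(n) ∈ Θ(n^4 · (log n)^3).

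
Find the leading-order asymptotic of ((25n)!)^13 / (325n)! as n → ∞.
((25n)!)^13/(325n)! ~ ((2π·25n)^(12/2) / sqrt(13)) · 13^(−13·25n)  →  0

Write N = 25n. Stirling: N! ~ sqrt(2π N)(N/e)^N and (13N)! ~ sqrt(2π·13N)·(13N/e)^(13N).
  (N!)^13/(13N)! ~ (2π N)^(13/2) (N/e)^(13N) / [sqrt(2π·13N) (13N/e)^(13N)]
     = (2π N)^(13/2) / sqrt(2π·13N) · (N/(13N))^(13N)
     = (2π N)^((13−1)/2) / sqrt(13) · 13^(−13N).
Since 13^13 > 1, the factor 13^(−13N) decays exponentially, so the ratio → 0. Substituting N = 25n gives the stated form.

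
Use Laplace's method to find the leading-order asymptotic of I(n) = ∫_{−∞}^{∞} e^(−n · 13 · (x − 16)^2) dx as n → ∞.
I(n) = sqrt(π/(13n))

Here φ(x) = 13 · (x − 16)^2 has its unique minimum at x* = 16 with φ(x*) = 0 and φ''(x*) = 26. Laplace's method gives
  I(n) ~ e^(−n φ(x*)) · sqrt(2π / (n · φ''(x*))) = sqrt(2π / (26n)) = sqrt(π/(13n)).
This is exact: substituting u = (x − 16)·sqrt(13n) gives I(n) = (1/sqrt(13n)) ∫_{−∞}^{∞} e^(−u^2) du = sqrt(π/(13n)).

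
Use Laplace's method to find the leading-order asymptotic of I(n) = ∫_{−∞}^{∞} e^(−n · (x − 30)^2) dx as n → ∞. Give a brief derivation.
I(n) = sqrt(π/n)

Here φ(x) = (x − 30)^2 has its unique minimum at x* = 30 with φ(x*) = 0 and φ''(x*) = 2. Laplace's method gives
  I(n) ~ e^(−n φ(x*)) · sqrt(2π / (n · φ''(x*))) = sqrt(2π / (2n)) = sqrt(π/n).
This is exact: substituting u = (x − 30)·sqrt(n) gives I(n) = (1/sqrt(n)) ∫_{−∞}^{∞} e^(−u^2) du = sqrt(π/n).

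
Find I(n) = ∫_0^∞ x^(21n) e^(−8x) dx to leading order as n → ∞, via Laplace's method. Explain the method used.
I(n) ~ (sqrt(2π·21n) / 8) · (21n/(8e))^(21n)

Write the integrand as exp(21n ln x − 8x) and set f(x) = 21n ln x − 8x. Then f'(x) = 21n/x − 8 = 0 at x* = 21n/8, and f''(x*) = −21n/x*^2 = −8^2/(21n). Laplace's method (interior maximum) gives
  I(n) ~ e^(f(x*)) · sqrt(2π / |f''(x*)|)
        = exp(21n ln(21n/8) − 21n) · sqrt(2π · 21n / 8^2)
        = (21n/8)^(21n) e^(−21n) · sqrt(2π·21n) / 8
        = (sqrt(2π·21n) / 8) · (21n/(8e))^(21n).
This matches Γ(21n+1)/8^(21n+1) with Stirling applied to Γ.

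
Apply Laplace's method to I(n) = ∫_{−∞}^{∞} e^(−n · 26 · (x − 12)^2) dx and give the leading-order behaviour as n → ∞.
I(n) = sqrt(π/(26n))

Here φ(x) = 26 · (x − 12)^2 has its unique minimum at x* = 12 with φ(x*) = 0 and φ''(x*) = 52. Laplace's method gives
  I(n) ~ e^(−n φ(x*)) · sqrt(2π / (n · φ''(x*))) = sqrt(2π / (52n)) = sqrt(π/(26n)).
This is exact: substituting u = (x − 12)·sqrt(26n) gives I(n) = (1/sqrt(26n)) ∫_{−∞}^{∞} e^(−u^2) du = sqrt(π/(26n)).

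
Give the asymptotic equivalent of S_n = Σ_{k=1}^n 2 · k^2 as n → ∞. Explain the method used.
S_n ~ 2 · n^3 / 3

By integral comparison (Euler-Maclaurin), Σ_{k=1}^n 2 · k^2 = 2 · ∫_0^n x^2 dx + O(n^2) = 2 · n^3/3 + O(n^2). (Equivalently, Faulhaber's formula gives the same leading term.)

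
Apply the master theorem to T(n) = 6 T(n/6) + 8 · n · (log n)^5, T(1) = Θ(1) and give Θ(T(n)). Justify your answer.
T(n) = Θ(n · (log n)^6)

Here log_6 6 = 1 and f(n) = 8 · n · (log n)^5 = Θ(n^(log_6 6) · (log n)^5). This is the extended Case 2 of the master theorem (f matches the critical exponent up to log factors), giving T(n) = Θ(n^(log_6 6) · (log n)^(5+1)) = Θ(n · (log n)^6).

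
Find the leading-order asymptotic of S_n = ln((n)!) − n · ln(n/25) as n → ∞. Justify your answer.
S_n ~ n · (ln 25 − 1) + O(ln n)

Stirling: ln((n)!) = n ln(n) − n + O(ln n).
  S_n = n ln(n) − n − n ln(n/25) + O(ln n)
      = n ln(n) − n ln n + n ln 25 − n + O(ln n)
      = n ln 25 − n + O(ln n)
      = n (ln 25 − 1) + O(ln n).
Numerically ln(25) − 1 ≈ 2.2189.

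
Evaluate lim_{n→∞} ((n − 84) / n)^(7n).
lim = e^(−588)

Rewrite as (1 − 84/n)^(7n). By the standard limit (1 + x/n)^n → e^x, we have (1 − 84/n)^n → e^(−84), and raising to the 7th power gives e^(−588).
More precisely, ln[(1 − 84/n)^(7n)] = 7n · ln(1 − 84/n) = 7n · (-84/n + O(1/n^2)) = -588 + O(1/n) → -588.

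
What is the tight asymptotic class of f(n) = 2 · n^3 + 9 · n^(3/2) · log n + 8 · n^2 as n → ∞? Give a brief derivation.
f(n) ∈ Θ(n^3)

Compare the terms by growth order. For large n, n^a · (log n)^b dominates n^a' · (log n)^b' iff a > a', or (a = a' and b > b'). Ranking the 3 terms shows the dominant one is 2 · n^3. Hence f(n) ∈ Θ(n^3).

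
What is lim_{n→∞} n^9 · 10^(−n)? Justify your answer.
lim = 0

Exponentials with base > 1 dominate every fixed polynomial: for any fixed c, n^c / 10^n → 0 as n → ∞ (e.g. by the ratio test, or by writing 10^n = e^(n ln 10) and noting e^(n ln 10) / n^c → ∞). Hence n^9 · 10^(−n) = n^9 / 10^n → 0.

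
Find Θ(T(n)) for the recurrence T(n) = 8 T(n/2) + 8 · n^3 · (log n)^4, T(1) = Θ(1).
T(n) = Θ(n^3 · (log n)^5)

Here log_2 8 = 3 and f(n) = 8 · n^3 · (log n)^4 = Θ(n^(log_2 8) · (log n)^4). This is the extended Case 2 of the master theorem (f matches the critical exponent up to log factors), giving T(n) = Θ(n^(log_2 8) · (log n)^(4+1)) = Θ(n^3 · (log n)^5).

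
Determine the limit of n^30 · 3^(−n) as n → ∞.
lim = 0

Exponentials with base > 1 dominate every fixed polynomial: for any fixed c, n^c / 3^n → 0 as n → ∞ (e.g. by the ratio test, or by writing 3^n = e^(n ln 3) and noting e^(n ln 3) / n^c → ∞). Hence n^30 · 3^(−n) = n^30 / 3^n → 0.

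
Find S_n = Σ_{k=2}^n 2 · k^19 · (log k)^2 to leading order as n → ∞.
S_n ~ n^20 · (log n)^2 / 10

By integral comparison, S_n = ∫_1^n 2 · x^19 · (log x)^2 dx + O(n^19 · (log n)^2). For the integral, the leading term of ∫_1^n x^19 (log x)^2 dx is n^20/20 · (log n)^2 (by repeated integration by parts; each step lowers the log-exponent and produces a relatively O(1/log n) correction). Hence S_n ~ n^20 · (log n)^2 / 10.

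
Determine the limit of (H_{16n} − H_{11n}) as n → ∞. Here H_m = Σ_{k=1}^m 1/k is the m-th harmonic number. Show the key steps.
lim = ln(16/11)

Euler-Maclaurin gives H_m = ln m + γ + 1/(2m) + O(1/m^2). The γ and O(1/m) terms cancel in the difference:
  H_{16n} − H_{11n} = ln(16n) − ln(11n) + O(1/n) = ln(16/11) + O(1/n).
Hence the limit is ln(16/11).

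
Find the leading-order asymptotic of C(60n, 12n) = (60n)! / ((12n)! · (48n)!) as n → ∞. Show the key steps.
C(60n, 12n) ~ (3125/256)^(12n) · sqrt(5/(8π·12n))

Write N = 12n. Apply Stirling to each factorial:
  (5N)! ~ sqrt(2π·5N) · (5N/e)^(5N),
  N! ~ sqrt(2π N) · (N/e)^N,
  (4N)! ~ sqrt(2π·4N) · (4N/e)^(4N).
The exponential factors combine to (5N)^(5N) / (N^N · (4N)^(4N)) = 5^(5N)/4^(4N) = (5^5/4^4)^N = (3125/256)^N.
The square-root prefactors combine to sqrt(2π·5N) / (sqrt(2π N)·sqrt(2π·4N)) = sqrt(5 / (2π·4·N)) = sqrt(5/(8π·12n)).
Substituting N = 12n: C(60n, 12n) ~ (3125/256)^(12n) · sqrt(5/(8π·12n)).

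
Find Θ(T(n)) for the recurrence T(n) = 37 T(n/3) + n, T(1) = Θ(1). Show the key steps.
T(n) = Θ(n^(log_3 37))

Master theorem: compare f(n) = n to n^(log_3 37) where log_3 37 ≈ 3.287. Since 1 < log_3 37, we have f(n) = O(n^(log_3 37 − ε)) for some ε > 0 — Case 1. Hence T(n) = Θ(n^(log_3 37)).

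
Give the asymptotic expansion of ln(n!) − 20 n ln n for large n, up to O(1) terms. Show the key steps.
ln(n!) − 20 n ln n = −19 n ln n − n + (1/2) ln(2π n) + O(1/n)

Stirling: ln((n)!) = n ln(n) − n + (1/2) ln(2π·n) + O(1/n).
Here n ln(n) = n ln n.
Subtract 20n ln n: leading term is (1 − 20) n ln n = −19 n ln n. The next term is −n. Then the (1/2) ln(2π·n) correction.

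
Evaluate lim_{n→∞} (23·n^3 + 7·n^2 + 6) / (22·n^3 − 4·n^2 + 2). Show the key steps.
lim = 23/22

For large n the leading n^3 terms dominate both numerator and denominator. Dividing top and bottom by n^3, every other term tends to 0, leaving 23/22.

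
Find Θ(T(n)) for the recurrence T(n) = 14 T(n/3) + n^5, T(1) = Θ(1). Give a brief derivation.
T(n) = Θ(n^5)

log_3 14 ≈ 2.402. f(n) = n^5 dominates n^(log_3 14) since 5 > 2.402, and the regularity condition a·f(n/b) = 14·(n/3)^5 = (14/243)·n^5 ≤ c·f(n) holds with c = 14/243 ≈ 0.0576 < 1. So this is Case 3: T(n) = Θ(f(n)) = Θ(n^5).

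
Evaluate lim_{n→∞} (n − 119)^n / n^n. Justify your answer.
lim = e^(−119)

Rewrite as (1 − 119/n)^(n). By the standard limit (1 + x/n)^n → e^x, we have (1 − 119/n)^n → e^(−119), and raising to the 1st power gives e^(−119).
More precisely, ln[(1 − 119/n)^(n)] = n · ln(1 − 119/n) = n · (-119/n + O(1/n^2)) = -119 + O(1/n) → -119.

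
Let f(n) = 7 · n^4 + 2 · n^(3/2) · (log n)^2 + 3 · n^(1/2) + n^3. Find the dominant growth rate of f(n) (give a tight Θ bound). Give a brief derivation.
f(n) ∈ Θ(n^4)

Compare the terms by growth order. For large n, n^a · (log n)^b dominates n^a' · (log n)^b' iff a > a', or (a = a' and b > b'). Ranking the 4 terms shows the dominant one is 7 · n^4. Hence f(n) ∈ Θ(n^4).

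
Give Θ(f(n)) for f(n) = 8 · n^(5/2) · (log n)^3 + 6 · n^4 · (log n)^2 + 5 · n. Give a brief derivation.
f(n) ∈ Θ(n^4 · (log n)^2)

Compare the terms by growth order. For large n, n^a · (log n)^b dominates n^a' · (log n)^b' iff a > a', or (a = a' and b > b'). Ranking the 3 terms shows the dominant one is 6 · n^4 · (log n)^2. Hence f(n) ∈ Θ(n^4 · (log n)^2).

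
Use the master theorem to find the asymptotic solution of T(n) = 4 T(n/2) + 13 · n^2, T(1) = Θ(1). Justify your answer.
T(n) = Θ(n^2 log n)

log_2 4 = 2, and f(n) = 13 · n^2 = Θ(n^(log_2 4)). This is Case 2 of the master theorem: T(n) = Θ(f(n) · log n) = Θ(n^2 log n).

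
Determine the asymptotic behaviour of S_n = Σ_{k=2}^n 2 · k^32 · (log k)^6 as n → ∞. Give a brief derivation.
S_n ~ 2 · n^33 · (log n)^6 / 33

By integral comparison, S_n = ∫_1^n 2 · x^32 · (log x)^6 dx + O(n^32 · (log n)^6). For the integral, the leading term of ∫_1^n x^32 (log x)^6 dx is n^33/33 · (log n)^6 (by repeated integration by parts; each step lowers the log-exponent and produces a relatively O(1/log n) correction). Hence S_n ~ 2 · n^33 · (log n)^6 / 33.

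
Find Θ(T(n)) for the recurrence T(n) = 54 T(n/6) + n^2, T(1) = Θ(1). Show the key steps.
T(n) = Θ(n^(log_6 54))

Master theorem: compare f(n) = n^2 to n^(log_6 54) where log_6 54 ≈ 2.226. Since 2 < log_6 54, we have f(n) = O(n^(log_6 54 − ε)) for some ε > 0 — Case 1. Hence T(n) = Θ(n^(log_6 54)).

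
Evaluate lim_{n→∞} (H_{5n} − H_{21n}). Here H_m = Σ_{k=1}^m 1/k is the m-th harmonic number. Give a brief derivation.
lim = ln(5/21)

Euler-Maclaurin gives H_m = ln m + γ + 1/(2m) + O(1/m^2). The γ and O(1/m) terms cancel in the difference:
  H_{5n} − H_{21n} = ln(5n) − ln(21n) + O(1/n) = ln(5/21) + O(1/n).
Hence the limit is ln(5/21).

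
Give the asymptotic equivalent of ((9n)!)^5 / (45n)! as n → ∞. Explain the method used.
((9n)!)^5/(45n)! ~ ((2π·9n)^(4/2) / sqrt(5)) · 5^(−5·9n)  →  0

Write N = 9n. Stirling: N! ~ sqrt(2π N)(N/e)^N and (5N)! ~ sqrt(2π·5N)·(5N/e)^(5N).
  (N!)^5/(5N)! ~ (2π N)^(5/2) (N/e)^(5N) / [sqrt(2π·5N) (5N/e)^(5N)]
     = (2π N)^(5/2) / sqrt(2π·5N) · (N/(5N))^(5N)
     = (2π N)^((5−1)/2) / sqrt(5) · 5^(−5N).
Since 5^5 > 1, the factor 5^(−5N) decays exponentially, so the ratio → 0. Substituting N = 9n gives the stated form.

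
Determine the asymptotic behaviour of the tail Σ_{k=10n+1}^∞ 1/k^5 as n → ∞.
Σ_{k>10n} 1/k^5 ~ 1/(4 · (10n)^4)

Compare to the integral: ∫_{10n}^∞ x^(−5) dx = [−x^(−4)/4]_{10n}^∞ = 1/((5−1)·(10n)^4). Euler-Maclaurin then gives
  Σ_{k>10n} 1/k^5 = ∫_{10n}^∞ dx/x^5 − 1/(2·(10n)^5) + O(1/(10n)^6).
(Equivalently this is ζ(5) − Σ_{k≤10n} 1/k^5.)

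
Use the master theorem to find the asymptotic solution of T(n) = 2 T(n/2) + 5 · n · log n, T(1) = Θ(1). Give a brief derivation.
T(n) = Θ(n · (log n)^2)

Here log_2 2 = 1 and f(n) = 5 · n · log n = Θ(n^(log_2 2) · (log n)^1). This is the extended Case 2 of the master theorem (f matches the critical exponent up to log factors), giving T(n) = Θ(n^(log_2 2) · (log n)^(1+1)) = Θ(n · (log n)^2).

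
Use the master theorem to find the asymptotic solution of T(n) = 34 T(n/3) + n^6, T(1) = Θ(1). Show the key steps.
T(n) = Θ(n^6)

log_3 34 ≈ 3.210. f(n) = n^6 dominates n^(log_3 34) since 6 > 3.210, and the regularity condition a·f(n/b) = 34·(n/3)^6 = (34/729)·n^6 ≤ c·f(n) holds with c = 34/729 ≈ 0.0466 < 1. So this is Case 3: T(n) = Θ(f(n)) = Θ(n^6).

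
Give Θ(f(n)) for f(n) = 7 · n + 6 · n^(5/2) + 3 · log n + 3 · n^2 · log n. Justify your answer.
f(n) ∈ Θ(n^(5/2))

Compare the terms by growth order. For large n, n^a · (log n)^b dominates n^a' · (log n)^b' iff a > a', or (a = a' and b > b'). Ranking the 4 terms shows the dominant one is 6 · n^(5/2). Hence f(n) ∈ Θ(n^(5/2)).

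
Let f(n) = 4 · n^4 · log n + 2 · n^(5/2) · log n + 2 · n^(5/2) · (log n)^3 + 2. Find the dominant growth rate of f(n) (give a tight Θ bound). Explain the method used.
f(n) ∈ Θ(n^4 · log n)

Compare the terms by growth order. For large n, n^a · (log n)^b dominates n^a' · (log n)^b' iff a > a', or (a = a' and b > b'). Ranking the 4 terms shows the dominant one is 4 · n^4 · log n. Hence f(n) ∈ Θ(n^4 · log n).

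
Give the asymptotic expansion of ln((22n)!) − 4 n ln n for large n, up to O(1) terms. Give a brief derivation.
ln((22n)!) − 4 n ln n = 18 n ln n + 22(ln 22 − 1) n + (1/2) ln(2π·22n) + O(1/n)

Stirling: ln((22n)!) = 22n ln(22n) − 22n + (1/2) ln(2π·22n) + O(1/n).
Expand 22n ln(22n) = 22n (ln n + ln 22) = 22n ln n + 22n ln 22.
Subtract 4n ln n: leading term is (22 − 4) n ln n = 18 n ln n. The next term is 22n ln 22 − 22n = 22(ln 22 − 1) n. Then the (1/2) ln(2π·22n) correction.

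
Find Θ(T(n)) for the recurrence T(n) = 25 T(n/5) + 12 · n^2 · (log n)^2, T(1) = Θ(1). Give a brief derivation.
T(n) = Θ(n^2 · (log n)^3)

Here log_5 25 = 2 and f(n) = 12 · n^2 · (log n)^2 = Θ(n^(log_5 25) · (log n)^2). This is the extended Case 2 of the master theorem (f matches the critical exponent up to log factors), giving T(n) = Θ(n^(log_5 25) · (log n)^(2+1)) = Θ(n^2 · (log n)^3).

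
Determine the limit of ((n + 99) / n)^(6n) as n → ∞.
lim = e^594

Rewrite as (1 + 99/n)^(6n). By the standard limit (1 + x/n)^n → e^x, we have (1 + 99/n)^n → e^99, and raising to the 6th power gives e^594.
More precisely, ln[(1 + 99/n)^(6n)] = 6n · ln(1 + 99/n) = 6n · (99/n + O(1/n^2)) = 594 + O(1/n) → 594.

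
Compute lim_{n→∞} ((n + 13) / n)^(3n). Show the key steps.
lim = e^39

Rewrite as (1 + 13/n)^(3n). By the standard limit (1 + x/n)^n → e^x, we have (1 + 13/n)^n → e^13, and raising to the 3rd power gives e^39.
More precisely, ln[(1 + 13/n)^(3n)] = 3n · ln(1 + 13/n) = 3n · (13/n + O(1/n^2)) = 39 + O(1/n) → 39.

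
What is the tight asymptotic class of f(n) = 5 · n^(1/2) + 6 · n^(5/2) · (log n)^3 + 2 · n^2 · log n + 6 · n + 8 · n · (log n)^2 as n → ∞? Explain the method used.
f(n) ∈ Θ(n^(5/2) · (log n)^3)

Compare the terms by growth order. For large n, n^a · (log n)^b dominates n^a' · (log n)^b' iff a > a', or (a = a' and b > b'). Ranking the 5 terms shows the dominant one is 6 · n^(5/2) · (log n)^3. Hence f(n) ∈ Θ(n^(5/2) · (log n)^3).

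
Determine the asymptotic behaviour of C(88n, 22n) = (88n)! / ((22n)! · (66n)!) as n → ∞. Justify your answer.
C(88n, 22n) ~ (256/27)^(22n) · sqrt(2/(3π·22n))

Write N = 22n. Apply Stirling to each factorial:
  (4N)! ~ sqrt(2π·4N) · (4N/e)^(4N),
  N! ~ sqrt(2π N) · (N/e)^N,
  (3N)! ~ sqrt(2π·3N) · (3N/e)^(3N).
The exponential factors combine to (4N)^(4N) / (N^N · (3N)^(3N)) = 4^(4N)/3^(3N) = (4^4/3^3)^N = (256/27)^N.
The square-root prefactors combine to sqrt(2π·4N) / (sqrt(2π N)·sqrt(2π·3N)) = sqrt(4 / (2π·3·N)) = sqrt(2/(3π·22n)).
Substituting N = 22n: C(88n, 22n) ~ (256/27)^(22n) · sqrt(2/(3π·22n)).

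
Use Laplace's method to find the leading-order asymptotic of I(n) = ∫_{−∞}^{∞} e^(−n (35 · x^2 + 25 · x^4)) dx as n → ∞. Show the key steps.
I(n) ~ sqrt(π/(35n))

φ(x) = 35 · x^2 + 25 · x^4 has its unique global minimum at x* = 0 (since φ'(x) = 70x + 100x^3 = 0 only at x = 0 for real x with both coefficients positive, and φ → ∞ as |x| → ∞). At x* = 0, φ(0) = 0 and φ''(0) = 70. Laplace's method then gives
  I(n) ~ sqrt(2π / (n · φ''(0))) · e^(−n φ(0)) = sqrt(2π / (70n)) = sqrt(π/(35n)).
The 25 · x^4 term contributes only at subleading order (an O(1/n) relative correction).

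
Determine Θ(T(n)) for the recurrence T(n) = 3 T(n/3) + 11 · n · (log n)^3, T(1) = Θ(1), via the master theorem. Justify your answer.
T(n) = Θ(n · (log n)^4)

Here log_3 3 = 1 and f(n) = 11 · n · (log n)^3 = Θ(n^(log_3 3) · (log n)^3). This is the extended Case 2 of the master theorem (f matches the critical exponent up to log factors), giving T(n) = Θ(n^(log_3 3) · (log n)^(3+1)) = Θ(n · (log n)^4).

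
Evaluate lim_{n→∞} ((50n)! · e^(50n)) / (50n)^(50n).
lim = ∞

Stirling: (50n)! ~ sqrt(2π·50n) · (50n/e)^(50n). Hence
  (50n)! · e^(50n) / (50n)^(50n) ~ sqrt(2π·50n) = sqrt(2π·50) · sqrt(n) → ∞.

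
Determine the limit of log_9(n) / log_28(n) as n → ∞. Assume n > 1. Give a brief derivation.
lim = ln(28) / ln(9) = log_9(28)

Change of base: log_9(n) = ln n / ln 9 and log_28(n) = ln n / ln 28. The ratio is (ln n / ln 9) · (ln 28 / ln n) = ln 28 / ln 9, a constant independent of n. So the limit is ln 28 / ln 9 = log_9(28).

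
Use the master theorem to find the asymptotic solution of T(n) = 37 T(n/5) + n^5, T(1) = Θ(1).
T(n) = Θ(n^5)

log_5 37 ≈ 2.244. f(n) = n^5 dominates n^(log_5 37) since 5 > 2.244, and the regularity condition a·f(n/b) = 37·(n/5)^5 = (37/3125)·n^5 ≤ c·f(n) holds with c = 37/3125 ≈ 0.0118 < 1. So this is Case 3: T(n) = Θ(f(n)) = Θ(n^5).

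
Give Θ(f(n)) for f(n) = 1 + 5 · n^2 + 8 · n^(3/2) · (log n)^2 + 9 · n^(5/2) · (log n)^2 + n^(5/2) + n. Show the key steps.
f(n) ∈ Θ(n^(5/2) · (log n)^2)

Compare the terms by growth order. For large n, n^a · (log n)^b dominates n^a' · (log n)^b' iff a > a', or (a = a' and b > b'). Ranking the 6 terms shows the dominant one is 9 · n^(5/2) · (log n)^2. Hence f(n) ∈ Θ(n^(5/2) · (log n)^2).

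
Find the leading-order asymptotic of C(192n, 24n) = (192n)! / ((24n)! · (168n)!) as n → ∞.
C(192n, 24n) ~ (16777216/823543)^(24n) · sqrt(4/(7π·24n))

Write N = 24n. Apply Stirling to each factorial:
  (8N)! ~ sqrt(2π·8N) · (8N/e)^(8N),
  N! ~ sqrt(2π N) · (N/e)^N,
  (7N)! ~ sqrt(2π·7N) · (7N/e)^(7N).
The exponential factors combine to (8N)^(8N) / (N^N · (7N)^(7N)) = 8^(8N)/7^(7N) = (8^8/7^7)^N = (16777216/823543)^N.
The square-root prefactors combine to sqrt(2π·8N) / (sqrt(2π N)·sqrt(2π·7N)) = sqrt(8 / (2π·7·N)) = sqrt(4/(7π·24n)).
Substituting N = 24n: C(192n, 24n) ~ (16777216/823543)^(24n) · sqrt(4/(7π·24n)).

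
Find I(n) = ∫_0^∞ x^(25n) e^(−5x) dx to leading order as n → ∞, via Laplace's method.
I(n) ~ (sqrt(2π·25n) / 5) · (25n/(5e))^(25n)

Write the integrand as exp(25n ln x − 5x) and set f(x) = 25n ln x − 5x. Then f'(x) = 25n/x − 5 = 0 at x* = 25n/5, and f''(x*) = −25n/x*^2 = −5^2/(25n). Laplace's method (interior maximum) gives
  I(n) ~ e^(f(x*)) · sqrt(2π / |f''(x*)|)
        = exp(25n ln(25n/5) − 25n) · sqrt(2π · 25n / 5^2)
        = (25n/5)^(25n) e^(−25n) · sqrt(2π·25n) / 5
        = (sqrt(2π·25n) / 5) · (25n/(5e))^(25n).
This matches Γ(25n+1)/5^(25n+1) with Stirling applied to Γ.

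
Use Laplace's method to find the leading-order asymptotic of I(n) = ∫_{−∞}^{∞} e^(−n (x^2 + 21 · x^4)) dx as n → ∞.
I(n) ~ sqrt(π/n)

φ(x) = x^2 + 21 · x^4 has its unique global minimum at x* = 0 (since φ'(x) = 2x + 84x^3 = 0 only at x = 0 for real x with both coefficients positive, and φ → ∞ as |x| → ∞). At x* = 0, φ(0) = 0 and φ''(0) = 2. Laplace's method then gives
  I(n) ~ sqrt(2π / (n · φ''(0))) · e^(−n φ(0)) = sqrt(2π / (2n)) = sqrt(π/n).
The 21 · x^4 term contributes only at subleading order (an O(1/n) relative correction).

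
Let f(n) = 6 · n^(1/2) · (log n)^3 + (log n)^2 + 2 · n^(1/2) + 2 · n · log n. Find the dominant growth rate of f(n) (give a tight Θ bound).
f(n) ∈ Θ(n · log n)

Compare the terms by growth order. For large n, n^a · (log n)^b dominates n^a' · (log n)^b' iff a > a', or (a = a' and b > b'). Ranking the 4 terms shows the dominant one is 2 · n · log n. Hence f(n) ∈ Θ(n · log n).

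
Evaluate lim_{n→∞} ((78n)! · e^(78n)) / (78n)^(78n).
lim = ∞

Stirling: (78n)! ~ sqrt(2π·78n) · (78n/e)^(78n). Hence
  (78n)! · e^(78n) / (78n)^(78n) ~ sqrt(2π·78n) = sqrt(2π·78) · sqrt(n) → ∞.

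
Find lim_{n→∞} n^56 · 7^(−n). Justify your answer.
lim = 0

Exponentials with base > 1 dominate every fixed polynomial: for any fixed c, n^c / 7^n → 0 as n → ∞ (e.g. by the ratio test, or by writing 7^n = e^(n ln 7) and noting e^(n ln 7) / n^c → ∞). Hence n^56 · 7^(−n) = n^56 / 7^n → 0.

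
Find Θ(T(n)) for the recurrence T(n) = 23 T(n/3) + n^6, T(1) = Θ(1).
T(n) = Θ(n^6)

log_3 23 ≈ 2.854. f(n) = n^6 dominates n^(log_3 23) since 6 > 2.854, and the regularity condition a·f(n/b) = 23·(n/3)^6 = (23/729)·n^6 ≤ c·f(n) holds with c = 23/729 ≈ 0.0316 < 1. So this is Case 3: T(n) = Θ(f(n)) = Θ(n^6).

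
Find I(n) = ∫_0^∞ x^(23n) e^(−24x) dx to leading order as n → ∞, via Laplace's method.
I(n) ~ (sqrt(2π·23n) / 24) · (23n/(24e))^(23n)

Write the integrand as exp(23n ln x − 24x) and set f(x) = 23n ln x − 24x. Then f'(x) = 23n/x − 24 = 0 at x* = 23n/24, and f''(x*) = −23n/x*^2 = −24^2/(23n). Laplace's method (interior maximum) gives
  I(n) ~ e^(f(x*)) · sqrt(2π / |f''(x*)|)
        = exp(23n ln(23n/24) − 23n) · sqrt(2π · 23n / 24^2)
        = (23n/24)^(23n) e^(−23n) · sqrt(2π·23n) / 24
        = (sqrt(2π·23n) / 24) · (23n/(24e))^(23n).
This matches Γ(23n+1)/24^(23n+1) with Stirling applied to Γ.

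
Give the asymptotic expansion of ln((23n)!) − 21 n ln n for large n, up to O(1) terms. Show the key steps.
ln((23n)!) − 21 n ln n = 2 n ln n + 23(ln 23 − 1) n + (1/2) ln(2π·23n) + O(1/n)

Stirling: ln((23n)!) = 23n ln(23n) − 23n + (1/2) ln(2π·23n) + O(1/n).
Expand 23n ln(23n) = 23n (ln n + ln 23) = 23n ln n + 23n ln 23.
Subtract 21n ln n: leading term is (23 − 21) n ln n = 2 n ln n. The next term is 23n ln 23 − 23n = 23(ln 23 − 1) n. Then the (1/2) ln(2π·23n) correction.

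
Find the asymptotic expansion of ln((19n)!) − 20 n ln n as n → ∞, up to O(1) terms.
ln((19n)!) − 20 n ln n = −n ln n + 19(ln 19 − 1) n + (1/2) ln(2π·19n) + O(1/n)

Stirling: ln((19n)!) = 19n ln(19n) − 19n + (1/2) ln(2π·19n) + O(1/n).
Expand 19n ln(19n) = 19n (ln n + ln 19) = 19n ln n + 19n ln 19.
Subtract 20n ln n: leading term is (19 − 20) n ln n = −n ln n. The next term is 19n ln 19 − 19n = 19(ln 19 − 1) n. Then the (1/2) ln(2π·19n) correction.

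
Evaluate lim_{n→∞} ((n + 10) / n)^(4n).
lim = e^40

Rewrite as (1 + 10/n)^(4n). By the standard limit (1 + x/n)^n → e^x, we have (1 + 10/n)^n → e^10, and raising to the 4th power gives e^40.
More precisely, ln[(1 + 10/n)^(4n)] = 4n · ln(1 + 10/n) = 4n · (10/n + O(1/n^2)) = 40 + O(1/n) → 40.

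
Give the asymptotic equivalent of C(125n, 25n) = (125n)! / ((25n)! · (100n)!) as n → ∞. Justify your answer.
C(125n, 25n) ~ (3125/256)^(25n) · sqrt(5/(8π·25n))

Write N = 25n. Apply Stirling to each factorial:
  (5N)! ~ sqrt(2π·5N) · (5N/e)^(5N),
  N! ~ sqrt(2π N) · (N/e)^N,
  (4N)! ~ sqrt(2π·4N) · (4N/e)^(4N).
The exponential factors combine to (5N)^(5N) / (N^N · (4N)^(4N)) = 5^(5N)/4^(4N) = (5^5/4^4)^N = (3125/256)^N.
The square-root prefactors combine to sqrt(2π·5N) / (sqrt(2π N)·sqrt(2π·4N)) = sqrt(5 / (2π·4·N)) = sqrt(5/(8π·25n)).
Substituting N = 25n: C(125n, 25n) ~ (3125/256)^(25n) · sqrt(5/(8π·25n)).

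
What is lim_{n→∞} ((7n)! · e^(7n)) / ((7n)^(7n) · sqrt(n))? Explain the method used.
lim = sqrt(2π·7)

Stirling: (7n)! ~ sqrt(2π·7n) · (7n/e)^(7n). Hence
  (7n)! · e^(7n) / (7n)^(7n) ~ sqrt(2π·7n).
Dividing by sqrt(n): sqrt(2π·7n) / sqrt(n) = sqrt(2π·7) · n^((1−1)/2), so the limit is sqrt(2π·7).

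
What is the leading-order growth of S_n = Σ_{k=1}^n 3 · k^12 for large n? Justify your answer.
S_n ~ 3 · n^13 / 13

By integral comparison (Euler-Maclaurin), Σ_{k=1}^n 3 · k^12 = 3 · ∫_0^n x^12 dx + O(n^12) = 3 · n^13/13 + O(n^12). (Equivalently, Faulhaber's formula gives the same leading term.)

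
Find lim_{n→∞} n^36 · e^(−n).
lim = 0

Exponentials with base > 1 dominate every fixed polynomial: for any fixed c, n^c / e^n → 0 as n → ∞ (e.g. by the ratio test, or since e^n grows faster than any power of n). Hence n^36 · e^(−n) = n^36 / e^n → 0.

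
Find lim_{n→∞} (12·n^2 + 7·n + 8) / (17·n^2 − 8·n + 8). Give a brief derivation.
lim = 12/17

For large n the leading n^2 terms dominate both numerator and denominator. Dividing top and bottom by n^2, every other term tends to 0, leaving 12/17.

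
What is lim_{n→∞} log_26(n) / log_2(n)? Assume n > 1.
lim = ln(2) / ln(26) = log_26(2)

Change of base: log_26(n) = ln n / ln 26 and log_2(n) = ln n / ln 2. The ratio is (ln n / ln 26) · (ln 2 / ln n) = ln 2 / ln 26, a constant independent of n. So the limit is ln 2 / ln 26 = log_26(2).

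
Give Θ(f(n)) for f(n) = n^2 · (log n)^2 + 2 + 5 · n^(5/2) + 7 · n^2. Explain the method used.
f(n) ∈ Θ(n^(5/2))

Compare the terms by growth order. For large n, n^a · (log n)^b dominates n^a' · (log n)^b' iff a > a', or (a = a' and b > b'). Ranking the 4 terms shows the dominant one is 5 · n^(5/2). Hence f(n) ∈ Θ(n^(5/2)).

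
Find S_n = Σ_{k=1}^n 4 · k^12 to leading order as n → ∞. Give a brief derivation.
S_n ~ 4 · n^13 / 13

By integral comparison (Euler-Maclaurin), Σ_{k=1}^n 4 · k^12 = 4 · ∫_0^n x^12 dx + O(n^12) = 4 · n^13/13 + O(n^12). (Equivalently, Faulhaber's formula gives the same leading term.)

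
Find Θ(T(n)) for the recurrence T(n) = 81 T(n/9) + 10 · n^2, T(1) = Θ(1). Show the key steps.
T(n) = Θ(n^2 log n)

log_9 81 = 2, and f(n) = 10 · n^2 = Θ(n^(log_9 81)). This is Case 2 of the master theorem: T(n) = Θ(f(n) · log n) = Θ(n^2 log n).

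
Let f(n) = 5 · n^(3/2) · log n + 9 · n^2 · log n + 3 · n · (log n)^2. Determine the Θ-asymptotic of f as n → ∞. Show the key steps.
f(n) ∈ Θ(n^2 · log n)

Compare the terms by growth order. For large n, n^a · (log n)^b dominates n^a' · (log n)^b' iff a > a', or (a = a' and b > b'). Ranking the 3 terms shows the dominant one is 9 · n^2 · log n. Hence f(n) ∈ Θ(n^2 · log n).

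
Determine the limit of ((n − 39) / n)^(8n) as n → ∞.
lim = e^(−312)

Rewrite as (1 − 39/n)^(8n). By the standard limit (1 + x/n)^n → e^x, we have (1 − 39/n)^n → e^(−39), and raising to the 8th power gives e^(−312).
More precisely, ln[(1 − 39/n)^(8n)] = 8n · ln(1 − 39/n) = 8n · (-39/n + O(1/n^2)) = -312 + O(1/n) → -312.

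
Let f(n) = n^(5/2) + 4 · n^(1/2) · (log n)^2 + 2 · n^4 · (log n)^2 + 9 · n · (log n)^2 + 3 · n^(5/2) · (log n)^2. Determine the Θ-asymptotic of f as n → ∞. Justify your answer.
f(n) ∈ Θ(n^4 · (log n)^2)

Compare the terms by growth order. For large n, n^a · (log n)^b dominates n^a' · (log n)^b' iff a > a', or (a = a' and b > b'). Ranking the 5 terms shows the dominant one is 2 · n^4 · (log n)^2. Hence f(n) ∈ Θ(n^4 · (log n)^2).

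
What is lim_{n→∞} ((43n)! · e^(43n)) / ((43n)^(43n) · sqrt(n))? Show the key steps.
lim = sqrt(2π·43)

Stirling: (43n)! ~ sqrt(2π·43n) · (43n/e)^(43n). Hence
  (43n)! · e^(43n) / (43n)^(43n) ~ sqrt(2π·43n).
Dividing by sqrt(n): sqrt(2π·43n) / sqrt(n) = sqrt(2π·43) · n^((1−1)/2), so the limit is sqrt(2π·43).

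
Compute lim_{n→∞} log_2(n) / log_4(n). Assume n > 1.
lim = ln(4) / ln(2) = log_2(4)

Change of base: log_2(n) = ln n / ln 2 and log_4(n) = ln n / ln 4. The ratio is (ln n / ln 2) · (ln 4 / ln n) = ln 4 / ln 2, a constant independent of n. So the limit is ln 4 / ln 2 = log_2(4).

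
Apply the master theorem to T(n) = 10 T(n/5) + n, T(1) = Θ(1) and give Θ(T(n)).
T(n) = Θ(n^(log_5 10))

Master theorem: compare f(n) = n to n^(log_5 10) where log_5 10 ≈ 1.431. Since 1 < log_5 10, we have f(n) = O(n^(log_5 10 − ε)) for some ε > 0 — Case 1. Hence T(n) = Θ(n^(log_5 10)).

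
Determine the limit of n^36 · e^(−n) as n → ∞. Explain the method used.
lim = 0

Exponentials with base > 1 dominate every fixed polynomial: for any fixed c, n^c / e^n → 0 as n → ∞ (e.g. by the ratio test, or since e^n grows faster than any power of n). Hence n^36 · e^(−n) = n^36 / e^n → 0.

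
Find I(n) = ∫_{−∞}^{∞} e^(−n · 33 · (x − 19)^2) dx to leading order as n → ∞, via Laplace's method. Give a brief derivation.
I(n) = sqrt(π/(33n))

Here φ(x) = 33 · (x − 19)^2 has its unique minimum at x* = 19 with φ(x*) = 0 and φ''(x*) = 66. Laplace's method gives
  I(n) ~ e^(−n φ(x*)) · sqrt(2π / (n · φ''(x*))) = sqrt(2π / (66n)) = sqrt(π/(33n)).
This is exact: substituting u = (x − 19)·sqrt(33n) gives I(n) = (1/sqrt(33n)) ∫_{−∞}^{∞} e^(−u^2) du = sqrt(π/(33n)).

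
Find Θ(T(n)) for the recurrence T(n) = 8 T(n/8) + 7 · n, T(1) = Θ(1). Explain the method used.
T(n) = Θ(n log n)

log_8 8 = 1, and f(n) = 7 · n = Θ(n^(log_8 8)). This is Case 2 of the master theorem: T(n) = Θ(f(n) · log n) = Θ(n log n).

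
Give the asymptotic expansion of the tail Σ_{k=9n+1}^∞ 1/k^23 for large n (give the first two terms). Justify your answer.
Σ_{k>9n} 1/k^23 = 1/(22 · (9n)^22) − 1/(2 · (9n)^23) + O(1/(9n)^24)

Compare to the integral: ∫_{9n}^∞ x^(−23) dx = [−x^(−22)/22]_{9n}^∞ = 1/((23−1)·(9n)^22). The Euler-Maclaurin correction adds −f(9n)/2 = −1/(2·(9n)^23). Euler-Maclaurin then gives
  Σ_{k>9n} 1/k^23 = ∫_{9n}^∞ dx/x^23 − 1/(2·(9n)^23) + O(1/(9n)^24).
(Equivalently this is ζ(23) − Σ_{k≤9n} 1/k^23.)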